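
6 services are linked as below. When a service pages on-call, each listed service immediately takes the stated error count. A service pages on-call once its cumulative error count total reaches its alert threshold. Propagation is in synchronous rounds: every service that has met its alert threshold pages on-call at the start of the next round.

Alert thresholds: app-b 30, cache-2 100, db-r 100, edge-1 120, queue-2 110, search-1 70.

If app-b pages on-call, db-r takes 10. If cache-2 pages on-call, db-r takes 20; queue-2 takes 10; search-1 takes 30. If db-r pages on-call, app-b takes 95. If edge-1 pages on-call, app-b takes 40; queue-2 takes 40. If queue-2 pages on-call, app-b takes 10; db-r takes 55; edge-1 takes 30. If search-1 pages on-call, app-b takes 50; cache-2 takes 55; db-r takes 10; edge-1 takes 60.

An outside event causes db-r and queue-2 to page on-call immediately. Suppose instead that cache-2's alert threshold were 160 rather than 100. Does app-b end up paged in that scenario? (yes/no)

yes

With cache-2's alert threshold at 160:
Round 1 — db-r, queue-2 page on-call (initial).
  app-b: +95+10 → 105 ≥ 30
  edge-1: +30 → 30 < 120
Round 2 — app-b pages on-call.
No further pages.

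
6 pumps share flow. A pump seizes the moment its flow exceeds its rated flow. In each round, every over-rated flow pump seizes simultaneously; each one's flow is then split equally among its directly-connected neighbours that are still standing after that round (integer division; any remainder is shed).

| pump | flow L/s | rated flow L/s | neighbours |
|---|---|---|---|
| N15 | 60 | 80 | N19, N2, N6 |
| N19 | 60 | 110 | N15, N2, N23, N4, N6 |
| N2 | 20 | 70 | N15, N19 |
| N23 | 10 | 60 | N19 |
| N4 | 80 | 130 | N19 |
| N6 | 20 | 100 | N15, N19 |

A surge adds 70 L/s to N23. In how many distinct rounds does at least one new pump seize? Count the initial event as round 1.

Round 1 — N23 at 80 > 60. N23 seizes.
  N23 sheds 80 L/s to N19: 80 each.
    N19: 60+80 = 140 > 110
Round 2 — N19 seizes.
  N19 sheds 140 L/s to N15, N2, N4, N6: 35 each.
    N15: 60+35 = 95 > 80
    N2: 20+35 = 55 ≤ 70
    N4: 80+35 = 115 ≤ 130
    N6: 20+35 = 55 ≤ 100
Round 3 — N15 seizes.
  N15 sheds 95 L/s to N2, N6: 47 each (1 lost).
    N2: 55+47 = 102 > 70
    N6: 55+47 = 102 > 100
Round 4 — N2, N6 seize.
  N2 sheds 102 L/s: no online neighbours, lost.
  N6 sheds 102 L/s: no online neighbours, lost.
No further seizures.

4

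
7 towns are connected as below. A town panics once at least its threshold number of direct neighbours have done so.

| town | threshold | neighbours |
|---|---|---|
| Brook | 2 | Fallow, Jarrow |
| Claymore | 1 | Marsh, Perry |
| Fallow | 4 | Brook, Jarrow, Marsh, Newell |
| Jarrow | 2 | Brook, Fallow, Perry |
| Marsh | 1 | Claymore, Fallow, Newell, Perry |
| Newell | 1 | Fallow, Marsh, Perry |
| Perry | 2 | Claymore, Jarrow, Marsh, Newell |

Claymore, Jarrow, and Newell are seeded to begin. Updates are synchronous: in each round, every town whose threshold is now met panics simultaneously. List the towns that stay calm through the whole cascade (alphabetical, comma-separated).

Brook, Fallow

Round 1 — Claymore, Jarrow, Newell panic (initial).
Round 2 — checking thresholds:
  Brook: 1 of 2 neighbours < 2, not yet.
  Fallow: 2 of 4 neighbours < 4, not yet.
  Marsh: 2 of 4 neighbours ≥ 1, panics.
  Perry: 3 of 4 neighbours ≥ 2, panics.
Round 3 — no new panics; cascade stops.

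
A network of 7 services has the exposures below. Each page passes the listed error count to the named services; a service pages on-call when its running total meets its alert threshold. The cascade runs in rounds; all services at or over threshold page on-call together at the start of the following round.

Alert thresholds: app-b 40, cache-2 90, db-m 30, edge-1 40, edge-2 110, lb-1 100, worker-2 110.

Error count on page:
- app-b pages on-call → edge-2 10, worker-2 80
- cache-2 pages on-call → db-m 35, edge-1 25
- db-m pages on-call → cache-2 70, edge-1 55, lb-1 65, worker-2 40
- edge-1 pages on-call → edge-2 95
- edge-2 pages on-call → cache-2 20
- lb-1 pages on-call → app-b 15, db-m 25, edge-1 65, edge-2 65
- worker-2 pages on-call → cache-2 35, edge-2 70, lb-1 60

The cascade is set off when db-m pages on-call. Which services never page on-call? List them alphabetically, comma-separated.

app-b, cache-2, edge-2, lb-1, worker-2

Round 1 — db-m pages on-call (initial).
  cache-2: +70 → 70 < 90
  edge-1: +55 → 55 ≥ 40
  lb-1: +65 → 65 < 100
  worker-2: +40 → 40 < 110
Round 2 — edge-1 pages on-call.
  edge-2: +95 → 95 < 110
No further pages.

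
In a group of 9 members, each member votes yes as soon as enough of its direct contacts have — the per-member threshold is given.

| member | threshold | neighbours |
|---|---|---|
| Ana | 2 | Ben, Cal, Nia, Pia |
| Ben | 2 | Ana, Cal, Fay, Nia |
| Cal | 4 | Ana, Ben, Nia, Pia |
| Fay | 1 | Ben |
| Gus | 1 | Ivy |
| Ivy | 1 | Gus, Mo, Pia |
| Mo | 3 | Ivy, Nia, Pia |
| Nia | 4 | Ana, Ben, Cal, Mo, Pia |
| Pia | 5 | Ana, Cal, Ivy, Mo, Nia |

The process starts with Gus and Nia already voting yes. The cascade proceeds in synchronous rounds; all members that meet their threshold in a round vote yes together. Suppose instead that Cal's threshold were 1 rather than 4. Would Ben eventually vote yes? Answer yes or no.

With Cal's threshold at 1:
Round 1 — Gus, Nia vote yes (initial).
Round 2 — checking thresholds:
  Ana: 1 of 4 neighbours < 2, below threshold.
  Ben: 1 of 4 neighbours < 2, below threshold.
  Cal: 1 of 4 neighbours ≥ 1, votes yes.
  Ivy: 1 of 3 neighbours ≥ 1, votes yes.
  Mo: 1 of 3 neighbours < 3, below threshold.
  Pia: 1 of 5 neighbours < 5, below threshold.
Round 3 — checking thresholds:
  Ana: 2 of 4 neighbours ≥ 2, votes yes.
  Ben: 2 of 4 neighbours ≥ 2, votes yes.
  Mo: 2 of 3 neighbours < 3, below threshold.
  Pia: 3 of 5 neighbours < 5, below threshold.
Round 4 — checking thresholds:
  Fay: 1 of 1 neighbours ≥ 1, votes yes.
  Mo: 2 of 3 neighbours < 3, below threshold.
  Pia: 4 of 5 neighbours < 5, below threshold.
Round 5 — no new yes votes; cascade stops.

yes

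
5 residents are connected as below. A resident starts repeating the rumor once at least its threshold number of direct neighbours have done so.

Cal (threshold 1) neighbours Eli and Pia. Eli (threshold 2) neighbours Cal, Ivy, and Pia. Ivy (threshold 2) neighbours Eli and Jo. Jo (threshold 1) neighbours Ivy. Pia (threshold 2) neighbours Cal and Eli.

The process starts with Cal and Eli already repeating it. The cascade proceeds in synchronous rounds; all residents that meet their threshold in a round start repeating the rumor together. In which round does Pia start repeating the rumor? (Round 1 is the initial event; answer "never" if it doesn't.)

2

Round 1 — Cal, Eli start repeating the rumor (initial).
Round 2 — checking thresholds:
  Ivy: 1 of 2 neighbours < 2, not yet.
  Pia: 2 of 2 neighbours ≥ 2, starts repeating the rumor.
Round 3 — no new spreads; cascade stops.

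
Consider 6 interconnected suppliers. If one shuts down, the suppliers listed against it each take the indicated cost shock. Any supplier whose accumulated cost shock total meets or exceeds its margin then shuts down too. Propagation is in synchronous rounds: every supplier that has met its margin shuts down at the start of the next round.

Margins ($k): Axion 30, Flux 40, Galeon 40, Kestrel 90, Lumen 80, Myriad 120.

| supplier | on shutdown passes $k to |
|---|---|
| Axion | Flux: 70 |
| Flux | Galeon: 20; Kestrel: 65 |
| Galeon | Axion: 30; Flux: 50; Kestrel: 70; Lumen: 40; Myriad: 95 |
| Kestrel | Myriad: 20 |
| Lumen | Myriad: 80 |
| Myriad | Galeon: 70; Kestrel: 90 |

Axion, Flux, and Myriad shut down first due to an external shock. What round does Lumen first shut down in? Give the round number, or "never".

Round 1 — Axion, Flux, Myriad shut down (initial).
  Galeon: +20+70 → 90 ≥ 40
  Kestrel: +65+90 → 155 ≥ 90
Round 2 — Galeon, Kestrel shut down.
  Lumen: +40 → 40 < 80
No further shutdowns.

never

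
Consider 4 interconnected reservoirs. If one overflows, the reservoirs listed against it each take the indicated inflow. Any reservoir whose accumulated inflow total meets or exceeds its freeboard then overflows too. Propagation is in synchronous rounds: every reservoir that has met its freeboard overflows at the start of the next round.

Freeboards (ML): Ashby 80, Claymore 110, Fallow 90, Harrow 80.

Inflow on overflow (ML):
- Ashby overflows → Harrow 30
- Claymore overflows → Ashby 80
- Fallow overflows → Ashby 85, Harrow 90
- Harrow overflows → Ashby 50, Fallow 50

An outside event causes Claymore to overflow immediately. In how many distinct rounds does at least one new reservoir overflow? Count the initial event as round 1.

2

Round 1 — Claymore overflows (initial).
  Ashby: +80 → 80 ≥ 80
Round 2 — Ashby overflows.
  Harrow: +30 → 30 < 80
No further overflows.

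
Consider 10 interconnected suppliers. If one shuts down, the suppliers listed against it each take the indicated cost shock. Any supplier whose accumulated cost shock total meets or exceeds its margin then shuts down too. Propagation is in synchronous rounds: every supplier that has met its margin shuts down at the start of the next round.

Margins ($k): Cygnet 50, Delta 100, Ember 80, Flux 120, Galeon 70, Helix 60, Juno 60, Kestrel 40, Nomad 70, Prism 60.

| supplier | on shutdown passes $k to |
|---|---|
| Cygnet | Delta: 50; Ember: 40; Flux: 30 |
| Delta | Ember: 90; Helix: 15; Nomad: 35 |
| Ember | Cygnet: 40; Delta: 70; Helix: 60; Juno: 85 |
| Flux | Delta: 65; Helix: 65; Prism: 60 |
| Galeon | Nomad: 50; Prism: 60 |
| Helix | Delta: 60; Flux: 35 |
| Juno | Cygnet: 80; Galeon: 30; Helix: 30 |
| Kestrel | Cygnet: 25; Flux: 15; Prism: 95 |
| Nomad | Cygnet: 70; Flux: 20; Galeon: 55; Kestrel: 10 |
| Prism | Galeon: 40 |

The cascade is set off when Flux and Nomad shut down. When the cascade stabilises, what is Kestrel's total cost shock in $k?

Round 1 — Flux, Nomad shut down (initial).
  Cygnet: +70 → 70 ≥ 50
  Delta: +65 → 65 < 100
  Galeon: +55 → 55 < 70
  Helix: +65 → 65 ≥ 60
  Kestrel: +10 → 10 < 40
  Prism: +60 → 60 ≥ 60
Round 2 — Cygnet, Helix, Prism shut down.
  Delta: +50+60 → 175 ≥ 100
  Ember: +40 → 40 < 80
  Galeon: +40 → 95 ≥ 70
Round 3 — Delta, Galeon shut down.
  Ember: +90 → 130 ≥ 80
Round 4 — Ember shuts down.
  Juno: +85 → 85 ≥ 60
Round 5 — Juno shuts down.
No further shutdowns.

10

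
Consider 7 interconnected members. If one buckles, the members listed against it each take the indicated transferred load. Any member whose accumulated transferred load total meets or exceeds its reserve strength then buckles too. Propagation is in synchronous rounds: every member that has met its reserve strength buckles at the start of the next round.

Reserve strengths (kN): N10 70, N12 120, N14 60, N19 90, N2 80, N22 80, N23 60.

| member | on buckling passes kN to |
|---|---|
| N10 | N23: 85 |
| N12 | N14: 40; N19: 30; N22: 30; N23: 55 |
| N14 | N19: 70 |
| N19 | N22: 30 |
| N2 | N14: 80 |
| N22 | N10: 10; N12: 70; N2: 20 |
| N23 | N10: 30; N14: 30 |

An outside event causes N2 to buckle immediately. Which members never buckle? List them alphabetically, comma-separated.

Round 1 — N2 buckles (initial).
  N14: +80 → 80 ≥ 60
Round 2 — N14 buckles.
  N19: +70 → 70 < 90
No further bucklings.

N10, N12, N19, N22, N23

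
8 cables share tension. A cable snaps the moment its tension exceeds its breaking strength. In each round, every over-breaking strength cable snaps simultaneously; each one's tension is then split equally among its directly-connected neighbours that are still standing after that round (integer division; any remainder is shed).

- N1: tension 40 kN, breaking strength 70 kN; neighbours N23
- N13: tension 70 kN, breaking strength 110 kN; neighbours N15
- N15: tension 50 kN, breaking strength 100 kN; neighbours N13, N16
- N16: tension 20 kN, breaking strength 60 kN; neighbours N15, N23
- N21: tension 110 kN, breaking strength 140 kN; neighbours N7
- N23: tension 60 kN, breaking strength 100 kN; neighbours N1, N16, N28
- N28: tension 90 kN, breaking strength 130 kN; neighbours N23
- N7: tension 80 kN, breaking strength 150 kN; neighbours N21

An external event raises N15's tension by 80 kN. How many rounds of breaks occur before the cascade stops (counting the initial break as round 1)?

4

Round 1 — N15 at 130 > 100. N15 snaps.
  N15 sheds 130 kN to N13, N16: 65 each.
    N13: 70+65 = 135 > 110
    N16: 20+65 = 85 > 60
Round 2 — N13, N16 snap.
  N13 sheds 135 kN: no online neighbours, lost.
  N16 sheds 85 kN to N23: 85 each.
    N23: 60+85 = 145 > 100
Round 3 — N23 snaps.
  N23 sheds 145 kN to N1, N28: 72 each (1 lost).
    N1: 40+72 = 112 > 70
    N28: 90+72 = 162 > 130
Round 4 — N1, N28 snap.
  N1 sheds 112 kN: no online neighbours, lost.
  N28 sheds 162 kN: no online neighbours, lost.
No further breaks.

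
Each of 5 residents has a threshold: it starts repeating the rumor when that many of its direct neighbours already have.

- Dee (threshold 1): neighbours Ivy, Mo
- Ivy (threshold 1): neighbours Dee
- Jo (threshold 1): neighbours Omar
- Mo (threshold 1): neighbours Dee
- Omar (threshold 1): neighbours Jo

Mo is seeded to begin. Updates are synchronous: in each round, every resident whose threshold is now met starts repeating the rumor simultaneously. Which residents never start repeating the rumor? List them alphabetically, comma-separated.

Jo, Omar

Round 1 — Mo starts repeating the rumor (initial).
Round 2 — checking thresholds:
  Dee: 1 of 2 neighbours ≥ 1, starts repeating the rumor.
Round 3 — checking thresholds:
  Ivy: 1 of 1 neighbours ≥ 1, starts repeating the rumor.
Round 4 — no new spreads; cascade stops.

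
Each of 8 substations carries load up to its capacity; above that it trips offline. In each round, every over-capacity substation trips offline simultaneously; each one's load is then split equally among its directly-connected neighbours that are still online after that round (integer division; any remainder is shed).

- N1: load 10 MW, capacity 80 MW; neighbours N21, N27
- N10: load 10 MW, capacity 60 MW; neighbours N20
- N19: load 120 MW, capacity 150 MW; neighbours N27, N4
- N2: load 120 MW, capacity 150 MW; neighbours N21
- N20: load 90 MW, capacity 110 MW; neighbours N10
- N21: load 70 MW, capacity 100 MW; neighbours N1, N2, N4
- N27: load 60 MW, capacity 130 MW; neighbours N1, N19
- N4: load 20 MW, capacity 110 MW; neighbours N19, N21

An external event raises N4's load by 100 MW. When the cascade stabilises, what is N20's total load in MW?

90

Round 1 — N4 at 120 > 110. N4 trips offline.
  N4 sheds 120 MW to N19, N21: 60 each.
    N19: 120+60 = 180 > 150
    N21: 70+60 = 130 > 100
Round 2 — N19, N21 trip offline.
  N19 sheds 180 MW to N27: 180 each.
    N27: 60+180 = 240 > 130
  N21 sheds 130 MW to N1, N2: 65 each.
    N1: 10+65 = 75 ≤ 80
    N2: 120+65 = 185 > 150
Round 3 — N2, N27 trip offline.
  N2 sheds 185 MW: no online neighbours, lost.
  N27 sheds 240 MW to N1: 240 each.
    N1: 75+240 = 315 > 80
Round 4 — N1 trips offline.
  N1 sheds 315 MW: no online neighbours, lost.
No further trips.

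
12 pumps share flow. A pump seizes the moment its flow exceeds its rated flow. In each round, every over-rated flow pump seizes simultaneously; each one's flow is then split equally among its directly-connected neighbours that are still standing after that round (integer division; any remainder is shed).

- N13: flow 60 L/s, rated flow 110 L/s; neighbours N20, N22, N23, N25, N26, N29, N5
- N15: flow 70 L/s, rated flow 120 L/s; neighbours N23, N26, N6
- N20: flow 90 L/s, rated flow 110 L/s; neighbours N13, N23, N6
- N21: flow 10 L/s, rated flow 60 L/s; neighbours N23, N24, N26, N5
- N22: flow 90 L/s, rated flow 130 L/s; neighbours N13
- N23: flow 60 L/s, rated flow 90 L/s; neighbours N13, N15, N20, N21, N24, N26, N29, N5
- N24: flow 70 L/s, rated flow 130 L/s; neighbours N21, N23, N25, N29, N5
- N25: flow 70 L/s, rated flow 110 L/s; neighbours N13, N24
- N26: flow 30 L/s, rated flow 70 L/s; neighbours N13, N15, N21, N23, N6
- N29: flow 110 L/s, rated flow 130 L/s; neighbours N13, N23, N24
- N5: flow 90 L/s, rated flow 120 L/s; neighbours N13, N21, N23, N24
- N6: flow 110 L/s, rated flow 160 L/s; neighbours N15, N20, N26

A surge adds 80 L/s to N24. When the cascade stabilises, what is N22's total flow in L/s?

Round 1 — N24 at 150 > 130. N24 seizes.
  N24 sheds 150 L/s to N21, N23, N25, N29, N5: 30 each.
    N21: 10+30 = 40 ≤ 60
    N23: 60+30 = 90 ≤ 90
    N25: 70+30 = 100 ≤ 110
    N29: 110+30 = 140 > 130
    N5: 90+30 = 120 ≤ 120
Round 2 — N29 seizes.
  N29 sheds 140 L/s to N13, N23: 70 each.
    N13: 60+70 = 130 > 110
    N23: 90+70 = 160 > 90
Round 3 — N13, N23 seize.
  N13 sheds 130 L/s to N20, N22, N25, N26, N5: 26 each.
    N20: 90+26 = 116 > 110
    N22: 90+26 = 116 ≤ 130
    N25: 100+26 = 126 > 110
    N26: 30+26 = 56 ≤ 70
    N5: 120+26 = 146 > 120
  N23 sheds 160 L/s to N15, N20, N21, N26, N5: 32 each.
    N15: 70+32 = 102 ≤ 120
    N20: 116+32 = 148 > 110
    N21: 40+32 = 72 > 60
    N26: 56+32 = 88 > 70
    N5: 146+32 = 178 > 120
Round 4 — N20, N21, N25, N26, N5 seize.
  N20 sheds 148 L/s to N6: 148 each.
    N6: 110+148 = 258 > 160
  N21 sheds 72 L/s: no online neighbours, lost.
  N25 sheds 126 L/s: no online neighbours, lost.
  N26 sheds 88 L/s to N15, N6: 44 each.
    N15: 102+44 = 146 > 120
    N6: 258+44 = 302 > 160
  N5 sheds 178 L/s: no online neighbours, lost.
Round 5 — N15, N6 seize.
  N15 sheds 146 L/s: no online neighbours, lost.
  N6 sheds 302 L/s: no online neighbours, lost.
No further seizures.

116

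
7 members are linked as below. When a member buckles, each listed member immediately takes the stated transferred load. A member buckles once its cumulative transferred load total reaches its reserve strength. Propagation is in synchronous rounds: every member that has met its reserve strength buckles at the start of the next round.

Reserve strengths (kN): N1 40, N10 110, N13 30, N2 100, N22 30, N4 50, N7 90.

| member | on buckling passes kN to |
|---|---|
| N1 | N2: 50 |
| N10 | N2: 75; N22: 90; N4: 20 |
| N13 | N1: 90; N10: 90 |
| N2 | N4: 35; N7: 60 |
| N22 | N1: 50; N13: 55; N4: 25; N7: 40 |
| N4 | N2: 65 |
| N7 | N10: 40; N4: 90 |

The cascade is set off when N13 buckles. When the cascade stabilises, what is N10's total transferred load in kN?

Round 1 — N13 buckles (initial).
  N1: +90 → 90 ≥ 40
  N10: +90 → 90 < 110
Round 2 — N1 buckles.
  N2: +50 → 50 < 100
No further bucklings.

90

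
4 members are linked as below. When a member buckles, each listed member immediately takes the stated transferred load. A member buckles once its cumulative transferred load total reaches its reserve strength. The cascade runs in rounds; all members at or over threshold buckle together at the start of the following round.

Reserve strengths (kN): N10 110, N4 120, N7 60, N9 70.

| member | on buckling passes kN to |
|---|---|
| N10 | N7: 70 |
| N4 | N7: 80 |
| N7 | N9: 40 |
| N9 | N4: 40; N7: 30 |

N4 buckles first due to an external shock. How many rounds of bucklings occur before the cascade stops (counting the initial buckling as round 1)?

2

Round 1 — N4 buckles (initial).
  N7: +80 → 80 ≥ 60
Round 2 — N7 buckles.
  N9: +40 → 40 < 70
No further bucklings.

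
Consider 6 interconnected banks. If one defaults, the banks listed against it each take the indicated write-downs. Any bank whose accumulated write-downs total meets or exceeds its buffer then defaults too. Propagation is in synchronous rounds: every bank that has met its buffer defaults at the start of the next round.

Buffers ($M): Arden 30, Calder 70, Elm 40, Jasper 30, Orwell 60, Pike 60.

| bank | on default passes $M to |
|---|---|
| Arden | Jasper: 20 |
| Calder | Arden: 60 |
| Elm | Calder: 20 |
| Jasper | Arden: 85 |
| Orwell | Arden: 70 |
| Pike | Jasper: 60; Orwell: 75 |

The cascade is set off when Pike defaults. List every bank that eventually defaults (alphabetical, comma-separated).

Arden, Jasper, Orwell, Pike

Round 1 — Pike defaults (initial).
  Jasper: +60 → 60 ≥ 30
  Orwell: +75 → 75 ≥ 60
Round 2 — Jasper, Orwell default.
  Arden: +85+70 → 155 ≥ 30
Round 3 — Arden defaults.
No further defaults.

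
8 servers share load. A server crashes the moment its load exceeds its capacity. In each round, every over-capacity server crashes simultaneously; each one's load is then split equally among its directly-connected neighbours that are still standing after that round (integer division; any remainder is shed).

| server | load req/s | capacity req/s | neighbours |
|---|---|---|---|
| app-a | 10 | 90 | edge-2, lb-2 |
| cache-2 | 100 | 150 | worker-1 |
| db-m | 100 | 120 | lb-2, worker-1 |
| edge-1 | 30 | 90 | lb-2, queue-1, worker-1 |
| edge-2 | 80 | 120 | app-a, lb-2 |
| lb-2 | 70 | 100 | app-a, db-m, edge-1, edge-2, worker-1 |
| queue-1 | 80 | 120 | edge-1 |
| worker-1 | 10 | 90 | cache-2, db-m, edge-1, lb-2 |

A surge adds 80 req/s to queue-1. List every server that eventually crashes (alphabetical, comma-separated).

app-a, cache-2, db-m, edge-1, edge-2, lb-2, queue-1, worker-1

Round 1 — queue-1 at 160 > 120. queue-1 crashes.
  queue-1 sheds 160 req/s to edge-1: 160 each.
    edge-1: 30+160 = 190 > 90
Round 2 — edge-1 crashes.
  edge-1 sheds 190 req/s to lb-2, worker-1: 95 each.
    lb-2: 70+95 = 165 > 100
    worker-1: 10+95 = 105 > 90
Round 3 — lb-2, worker-1 crash.
  lb-2 sheds 165 req/s to app-a, db-m, edge-2: 55 each.
    app-a: 10+55 = 65 ≤ 90
    db-m: 100+55 = 155 > 120
    edge-2: 80+55 = 135 > 120
  worker-1 sheds 105 req/s to cache-2, db-m: 52 each (1 lost).
    cache-2: 100+52 = 152 > 150
    db-m: 155+52 = 207 > 120
Round 4 — cache-2, db-m, edge-2 crash.
  cache-2 sheds 152 req/s: no online neighbours, lost.
  db-m sheds 207 req/s: no online neighbours, lost.
  edge-2 sheds 135 req/s to app-a: 135 each.
    app-a: 65+135 = 200 > 90
Round 5 — app-a crashes.
  app-a sheds 200 req/s: no online neighbours, lost.
No further crashes.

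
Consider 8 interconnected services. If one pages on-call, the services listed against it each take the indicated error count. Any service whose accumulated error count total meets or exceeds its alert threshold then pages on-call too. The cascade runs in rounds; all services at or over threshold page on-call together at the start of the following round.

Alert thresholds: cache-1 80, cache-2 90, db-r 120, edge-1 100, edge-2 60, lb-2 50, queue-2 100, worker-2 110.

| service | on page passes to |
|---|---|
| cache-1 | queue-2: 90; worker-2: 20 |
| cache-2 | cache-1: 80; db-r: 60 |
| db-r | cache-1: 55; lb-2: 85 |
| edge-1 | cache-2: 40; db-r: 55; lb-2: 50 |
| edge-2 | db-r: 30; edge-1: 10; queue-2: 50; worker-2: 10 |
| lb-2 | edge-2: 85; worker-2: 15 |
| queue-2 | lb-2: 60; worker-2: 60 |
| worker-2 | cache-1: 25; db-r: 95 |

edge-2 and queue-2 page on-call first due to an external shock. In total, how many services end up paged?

Round 1 — edge-2, queue-2 page on-call (initial).
  db-r: +30 → 30 < 120
  edge-1: +10 → 10 < 100
  lb-2: +60 → 60 ≥ 50
  worker-2: +10+60 → 70 < 110
Round 2 — lb-2 pages on-call.
  worker-2: +15 → 85 < 110
No further pages.

3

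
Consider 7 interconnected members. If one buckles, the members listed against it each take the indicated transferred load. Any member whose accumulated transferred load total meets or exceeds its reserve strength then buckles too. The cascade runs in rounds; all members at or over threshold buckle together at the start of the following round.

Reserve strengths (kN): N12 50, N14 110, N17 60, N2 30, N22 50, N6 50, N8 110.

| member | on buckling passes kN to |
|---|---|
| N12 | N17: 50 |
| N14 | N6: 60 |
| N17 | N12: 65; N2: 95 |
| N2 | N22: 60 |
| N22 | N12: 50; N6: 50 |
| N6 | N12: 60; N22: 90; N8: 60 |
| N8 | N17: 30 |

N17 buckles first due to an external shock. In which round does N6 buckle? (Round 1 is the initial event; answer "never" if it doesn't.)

4

Round 1 — N17 buckles (initial).
  N12: +65 → 65 ≥ 50
  N2: +95 → 95 ≥ 30
Round 2 — N12, N2 buckle.
  N22: +60 → 60 ≥ 50
Round 3 — N22 buckles.
  N6: +50 → 50 ≥ 50
Round 4 — N6 buckles.
  N8: +60 → 60 < 110
No further bucklings.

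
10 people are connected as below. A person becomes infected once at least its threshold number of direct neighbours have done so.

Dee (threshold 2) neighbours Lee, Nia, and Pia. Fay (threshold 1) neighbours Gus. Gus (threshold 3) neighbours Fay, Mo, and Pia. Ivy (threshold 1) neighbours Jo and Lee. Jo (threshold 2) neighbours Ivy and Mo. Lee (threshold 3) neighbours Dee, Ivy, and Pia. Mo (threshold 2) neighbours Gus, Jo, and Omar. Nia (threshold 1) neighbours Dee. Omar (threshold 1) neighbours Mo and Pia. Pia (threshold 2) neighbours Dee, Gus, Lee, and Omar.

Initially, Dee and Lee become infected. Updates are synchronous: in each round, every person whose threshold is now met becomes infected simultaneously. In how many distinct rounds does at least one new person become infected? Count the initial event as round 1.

Round 1 — Dee, Lee become infected (initial).
Round 2 — checking thresholds:
  Ivy: 1 of 2 neighbours ≥ 1, becomes infected.
  Nia: 1 of 1 neighbours ≥ 1, becomes infected.
  Pia: 2 of 4 neighbours ≥ 2, becomes infected.
Round 3 — checking thresholds:
  Gus: 1 of 3 neighbours < 3, not yet.
  Jo: 1 of 2 neighbours < 2, not yet.
  Omar: 1 of 2 neighbours ≥ 1, becomes infected.
Round 4 — no new infections; cascade stops.

3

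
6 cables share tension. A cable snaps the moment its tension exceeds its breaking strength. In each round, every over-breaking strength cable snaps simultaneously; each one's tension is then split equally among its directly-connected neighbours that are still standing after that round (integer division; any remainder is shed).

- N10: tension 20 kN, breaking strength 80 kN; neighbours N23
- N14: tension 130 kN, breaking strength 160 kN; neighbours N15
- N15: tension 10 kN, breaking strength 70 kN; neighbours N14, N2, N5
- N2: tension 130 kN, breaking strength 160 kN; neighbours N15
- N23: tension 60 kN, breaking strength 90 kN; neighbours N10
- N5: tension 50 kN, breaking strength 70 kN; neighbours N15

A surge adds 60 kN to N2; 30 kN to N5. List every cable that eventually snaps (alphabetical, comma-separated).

N14, N15, N2, N5

Round 1 — N2 at 190 > 160; N5 at 80 > 70. N2, N5 snap.
  N2 sheds 190 kN to N15: 190 each.
    N15: 10+190 = 200 > 70
  N5 sheds 80 kN to N15: 80 each.
    N15: 200+80 = 280 > 70
Round 2 — N15 snaps.
  N15 sheds 280 kN to N14: 280 each.
    N14: 130+280 = 410 > 160
Round 3 — N14 snaps.
  N14 sheds 410 kN: no online neighbours, lost.
No further breaks.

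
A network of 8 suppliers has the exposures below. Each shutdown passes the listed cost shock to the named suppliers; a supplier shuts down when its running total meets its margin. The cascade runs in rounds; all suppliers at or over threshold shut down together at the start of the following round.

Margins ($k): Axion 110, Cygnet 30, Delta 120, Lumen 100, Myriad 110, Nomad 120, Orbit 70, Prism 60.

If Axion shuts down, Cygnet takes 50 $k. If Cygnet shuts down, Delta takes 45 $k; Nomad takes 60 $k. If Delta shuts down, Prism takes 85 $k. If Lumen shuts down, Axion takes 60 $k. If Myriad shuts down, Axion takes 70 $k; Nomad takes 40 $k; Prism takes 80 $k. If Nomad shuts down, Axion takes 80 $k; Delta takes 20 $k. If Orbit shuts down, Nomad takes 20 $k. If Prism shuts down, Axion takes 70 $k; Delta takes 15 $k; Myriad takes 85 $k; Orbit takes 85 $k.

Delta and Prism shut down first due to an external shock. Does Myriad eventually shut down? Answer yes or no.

no

Round 1 — Delta, Prism shut down (initial).
  Axion: +70 → 70 < 110
  Myriad: +85 → 85 < 110
  Orbit: +85 → 85 ≥ 70
Round 2 — Orbit shuts down.
  Nomad: +20 → 20 < 120
No further shutdowns.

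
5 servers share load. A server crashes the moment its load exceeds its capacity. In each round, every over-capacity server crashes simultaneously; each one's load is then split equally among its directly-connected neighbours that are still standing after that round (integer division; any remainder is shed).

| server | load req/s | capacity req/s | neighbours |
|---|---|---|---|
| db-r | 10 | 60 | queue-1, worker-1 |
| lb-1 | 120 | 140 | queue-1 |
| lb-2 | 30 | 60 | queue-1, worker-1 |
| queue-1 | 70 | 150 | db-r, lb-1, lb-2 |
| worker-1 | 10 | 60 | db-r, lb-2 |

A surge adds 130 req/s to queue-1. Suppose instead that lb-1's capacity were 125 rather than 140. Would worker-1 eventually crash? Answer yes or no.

With lb-1's capacity at 125:
Round 1 — queue-1 at 200 > 150. queue-1 crashes.
  queue-1 sheds 200 req/s to db-r, lb-1, lb-2: 66 each (2 lost).
    db-r: 10+66 = 76 > 60
    lb-1: 120+66 = 186 > 125
    lb-2: 30+66 = 96 > 60
Round 2 — db-r, lb-1, lb-2 crash.
  db-r sheds 76 req/s to worker-1: 76 each.
    worker-1: 10+76 = 86 > 60
  lb-1 sheds 186 req/s: no online neighbours, lost.
  lb-2 sheds 96 req/s to worker-1: 96 each.
    worker-1: 86+96 = 182 > 60
Round 3 — worker-1 crashes.
  worker-1 sheds 182 req/s: no online neighbours, lost.
No further crashes.

yes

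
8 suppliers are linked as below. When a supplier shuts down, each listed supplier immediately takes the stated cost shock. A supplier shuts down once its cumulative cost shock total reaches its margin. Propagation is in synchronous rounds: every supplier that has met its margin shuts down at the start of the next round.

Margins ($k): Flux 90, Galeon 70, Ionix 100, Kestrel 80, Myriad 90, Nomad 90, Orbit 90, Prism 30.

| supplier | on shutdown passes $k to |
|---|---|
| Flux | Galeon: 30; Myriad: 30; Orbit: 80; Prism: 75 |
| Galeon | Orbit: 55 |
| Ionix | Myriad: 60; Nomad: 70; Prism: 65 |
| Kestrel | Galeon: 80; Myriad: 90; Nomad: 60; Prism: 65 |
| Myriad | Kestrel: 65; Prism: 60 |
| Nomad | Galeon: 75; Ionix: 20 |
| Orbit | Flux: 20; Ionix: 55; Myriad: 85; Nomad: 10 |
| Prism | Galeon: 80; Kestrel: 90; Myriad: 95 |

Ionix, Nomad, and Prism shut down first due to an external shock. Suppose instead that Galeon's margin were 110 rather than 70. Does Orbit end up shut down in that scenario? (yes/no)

With Galeon's margin at 110:
Round 1 — Ionix, Nomad, Prism shut down (initial).
  Galeon: +75+80 → 155 ≥ 110
  Kestrel: +90 → 90 ≥ 80
  Myriad: +60+95 → 155 ≥ 90
Round 2 — Galeon, Kestrel, Myriad shut down.
  Orbit: +55 → 55 < 90
No further shutdowns.

no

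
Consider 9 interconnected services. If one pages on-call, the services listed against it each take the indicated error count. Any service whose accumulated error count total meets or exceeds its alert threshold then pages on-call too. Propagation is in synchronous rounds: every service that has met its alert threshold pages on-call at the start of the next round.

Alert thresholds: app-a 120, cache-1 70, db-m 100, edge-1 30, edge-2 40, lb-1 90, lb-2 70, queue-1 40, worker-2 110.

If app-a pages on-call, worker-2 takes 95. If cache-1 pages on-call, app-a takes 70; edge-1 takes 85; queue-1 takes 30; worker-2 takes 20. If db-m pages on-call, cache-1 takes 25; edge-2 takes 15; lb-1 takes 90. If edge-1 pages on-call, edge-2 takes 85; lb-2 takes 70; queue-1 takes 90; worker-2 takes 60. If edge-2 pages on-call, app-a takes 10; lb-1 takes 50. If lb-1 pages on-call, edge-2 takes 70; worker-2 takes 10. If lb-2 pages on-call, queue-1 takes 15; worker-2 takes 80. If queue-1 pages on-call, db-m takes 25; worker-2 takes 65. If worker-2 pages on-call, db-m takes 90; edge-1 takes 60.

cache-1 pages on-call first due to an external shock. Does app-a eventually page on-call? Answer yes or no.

no

Round 1 — cache-1 pages on-call (initial).
  app-a: +70 → 70 < 120
  edge-1: +85 → 85 ≥ 30
  queue-1: +30 → 30 < 40
  worker-2: +20 → 20 < 110
Round 2 — edge-1 pages on-call.
  edge-2: +85 → 85 ≥ 40
  lb-2: +70 → 70 ≥ 70
  queue-1: +90 → 120 ≥ 40
  worker-2: +60 → 80 < 110
Round 3 — edge-2, lb-2, queue-1 page on-call.
  app-a: +10 → 80 < 120
  db-m: +25 → 25 < 100
  lb-1: +50 → 50 < 90
  worker-2: +80+65 → 225 ≥ 110
Round 4 — worker-2 pages on-call.
  db-m: +90 → 115 ≥ 100
Round 5 — db-m pages on-call.
  lb-1: +90 → 140 ≥ 90
Round 6 — lb-1 pages on-call.
No further pages.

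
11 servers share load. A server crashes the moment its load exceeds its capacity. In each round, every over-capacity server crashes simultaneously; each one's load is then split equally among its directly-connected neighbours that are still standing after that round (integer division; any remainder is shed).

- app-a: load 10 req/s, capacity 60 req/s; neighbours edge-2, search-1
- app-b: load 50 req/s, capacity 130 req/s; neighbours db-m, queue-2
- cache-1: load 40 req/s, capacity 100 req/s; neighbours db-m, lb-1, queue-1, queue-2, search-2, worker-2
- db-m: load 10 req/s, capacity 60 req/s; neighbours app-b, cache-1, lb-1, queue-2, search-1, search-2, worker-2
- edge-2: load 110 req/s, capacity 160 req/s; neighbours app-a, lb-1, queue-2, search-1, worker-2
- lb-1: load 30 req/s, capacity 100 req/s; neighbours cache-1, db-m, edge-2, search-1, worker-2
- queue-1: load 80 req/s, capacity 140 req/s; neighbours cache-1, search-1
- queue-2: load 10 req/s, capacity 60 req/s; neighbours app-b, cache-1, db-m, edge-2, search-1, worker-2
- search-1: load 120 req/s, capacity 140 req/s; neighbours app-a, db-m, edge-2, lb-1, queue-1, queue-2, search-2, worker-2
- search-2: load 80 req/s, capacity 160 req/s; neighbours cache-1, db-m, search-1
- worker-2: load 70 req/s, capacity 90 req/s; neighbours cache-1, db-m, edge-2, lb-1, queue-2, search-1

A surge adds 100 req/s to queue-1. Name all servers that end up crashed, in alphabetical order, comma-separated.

app-a, cache-1, db-m, edge-2, lb-1, queue-1, queue-2, search-1, worker-2

Round 1 — queue-1 at 180 > 140. queue-1 crashes.
  queue-1 sheds 180 req/s to cache-1, search-1: 90 each.
    cache-1: 40+90 = 130 > 100
    search-1: 120+90 = 210 > 140
Round 2 — cache-1, search-1 crash.
  cache-1 sheds 130 req/s to db-m, lb-1, queue-2, search-2, worker-2: 26 each.
    db-m: 10+26 = 36 ≤ 60
    lb-1: 30+26 = 56 ≤ 100
    queue-2: 10+26 = 36 ≤ 60
    search-2: 80+26 = 106 ≤ 160
    worker-2: 70+26 = 96 > 90
  search-1 sheds 210 req/s to app-a, db-m, edge-2, lb-1, queue-2, search-2, worker-2: 30 each.
    app-a: 10+30 = 40 ≤ 60
    db-m: 36+30 = 66 > 60
    edge-2: 110+30 = 140 ≤ 160
    lb-1: 56+30 = 86 ≤ 100
    queue-2: 36+30 = 66 > 60
    search-2: 106+30 = 136 ≤ 160
    worker-2: 96+30 = 126 > 90
Round 3 — db-m, queue-2, worker-2 crash.
  db-m sheds 66 req/s to app-b, lb-1, search-2: 22 each.
    app-b: 50+22 = 72 ≤ 130
    lb-1: 86+22 = 108 > 100
    search-2: 136+22 = 158 ≤ 160
  queue-2 sheds 66 req/s to app-b, edge-2: 33 each.
    app-b: 72+33 = 105 ≤ 130
    edge-2: 140+33 = 173 > 160
  worker-2 sheds 126 req/s to edge-2, lb-1: 63 each.
    edge-2: 173+63 = 236 > 160
    lb-1: 108+63 = 171 > 100
Round 4 — edge-2, lb-1 crash.
  edge-2 sheds 236 req/s to app-a: 236 each.
    app-a: 40+236 = 276 > 60
  lb-1 sheds 171 req/s: no online neighbours, lost.
Round 5 — app-a crashes.
  app-a sheds 276 req/s: no online neighbours, lost.
No further crashes.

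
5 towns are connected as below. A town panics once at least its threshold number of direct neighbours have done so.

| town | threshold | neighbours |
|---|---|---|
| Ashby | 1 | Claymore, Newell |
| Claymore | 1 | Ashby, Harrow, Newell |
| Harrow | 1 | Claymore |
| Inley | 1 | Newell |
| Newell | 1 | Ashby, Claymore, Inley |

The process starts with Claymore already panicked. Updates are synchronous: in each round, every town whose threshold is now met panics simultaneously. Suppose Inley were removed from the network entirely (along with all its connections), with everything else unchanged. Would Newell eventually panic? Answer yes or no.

yes

With Inley removed:
Round 1 — Claymore panics (initial).
Round 2 — checking thresholds:
  Ashby: 1 of 2 neighbours ≥ 1, panics.
  Harrow: 1 of 1 neighbours ≥ 1, panics.
  Newell: 1 of 2 neighbours ≥ 1, panics.
Round 3 — no new panics; cascade stops.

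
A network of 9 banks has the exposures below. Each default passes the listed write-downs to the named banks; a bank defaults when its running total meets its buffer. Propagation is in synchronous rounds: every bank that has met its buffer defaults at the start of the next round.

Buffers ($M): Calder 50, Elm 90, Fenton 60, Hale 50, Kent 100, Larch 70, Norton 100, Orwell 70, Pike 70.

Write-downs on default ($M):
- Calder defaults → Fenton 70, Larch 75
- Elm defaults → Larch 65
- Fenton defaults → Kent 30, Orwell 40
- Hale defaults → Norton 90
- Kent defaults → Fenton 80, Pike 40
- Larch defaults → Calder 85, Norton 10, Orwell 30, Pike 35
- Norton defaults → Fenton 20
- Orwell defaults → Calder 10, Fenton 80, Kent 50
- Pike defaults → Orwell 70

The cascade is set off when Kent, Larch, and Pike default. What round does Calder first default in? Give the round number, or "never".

Round 1 — Kent, Larch, Pike default (initial).
  Calder: +85 → 85 ≥ 50
  Fenton: +80 → 80 ≥ 60
  Norton: +10 → 10 < 100
  Orwell: +30+70 → 100 ≥ 70
Round 2 — Calder, Fenton, Orwell default.
No further defaults.

2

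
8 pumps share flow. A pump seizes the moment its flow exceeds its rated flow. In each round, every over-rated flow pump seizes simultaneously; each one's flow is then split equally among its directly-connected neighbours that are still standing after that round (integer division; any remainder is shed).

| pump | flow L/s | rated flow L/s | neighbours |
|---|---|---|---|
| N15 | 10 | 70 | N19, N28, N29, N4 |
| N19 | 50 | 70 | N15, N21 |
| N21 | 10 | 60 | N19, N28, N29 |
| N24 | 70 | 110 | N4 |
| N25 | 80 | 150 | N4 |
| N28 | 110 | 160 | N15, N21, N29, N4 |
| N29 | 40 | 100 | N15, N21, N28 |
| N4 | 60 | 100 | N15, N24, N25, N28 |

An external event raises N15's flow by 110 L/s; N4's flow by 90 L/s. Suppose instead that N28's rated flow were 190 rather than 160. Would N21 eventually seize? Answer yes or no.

yes

With N28's rated flow at 190:
Round 1 — N15 at 120 > 70; N4 at 150 > 100. N15, N4 seize.
  N15 sheds 120 L/s to N19, N28, N29: 40 each.
    N19: 50+40 = 90 > 70
    N28: 110+40 = 150 ≤ 190
    N29: 40+40 = 80 ≤ 100
  N4 sheds 150 L/s to N24, N25, N28: 50 each.
    N24: 70+50 = 120 > 110
    N25: 80+50 = 130 ≤ 150
    N28: 150+50 = 200 > 190
Round 2 — N19, N24, N28 seize.
  N19 sheds 90 L/s to N21: 90 each.
    N21: 10+90 = 100 > 60
  N24 sheds 120 L/s: no online neighbours, lost.
  N28 sheds 200 L/s to N21, N29: 100 each.
    N21: 100+100 = 200 > 60
    N29: 80+100 = 180 > 100
Round 3 — N21, N29 seize.
  N21 sheds 200 L/s: no online neighbours, lost.
  N29 sheds 180 L/s: no online neighbours, lost.
No further seizures.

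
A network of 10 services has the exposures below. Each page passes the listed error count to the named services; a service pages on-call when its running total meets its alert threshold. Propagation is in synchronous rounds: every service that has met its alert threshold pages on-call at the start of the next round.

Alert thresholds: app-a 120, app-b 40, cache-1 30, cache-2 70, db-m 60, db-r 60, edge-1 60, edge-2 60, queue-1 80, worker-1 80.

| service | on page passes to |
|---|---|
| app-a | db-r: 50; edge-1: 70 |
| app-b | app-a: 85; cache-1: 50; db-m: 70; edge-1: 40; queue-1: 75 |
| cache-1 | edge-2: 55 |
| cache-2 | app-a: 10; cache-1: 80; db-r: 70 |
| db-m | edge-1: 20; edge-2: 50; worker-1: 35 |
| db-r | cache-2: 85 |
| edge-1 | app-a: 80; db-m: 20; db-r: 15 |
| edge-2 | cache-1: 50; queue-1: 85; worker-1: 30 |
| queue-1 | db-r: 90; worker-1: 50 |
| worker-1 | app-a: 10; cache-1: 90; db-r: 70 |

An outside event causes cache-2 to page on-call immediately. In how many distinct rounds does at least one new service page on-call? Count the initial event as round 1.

Round 1 — cache-2 pages on-call (initial).
  app-a: +10 → 10 < 120
  cache-1: +80 → 80 ≥ 30
  db-r: +70 → 70 ≥ 60
Round 2 — cache-1, db-r page on-call.
  edge-2: +55 → 55 < 60
No further pages.

2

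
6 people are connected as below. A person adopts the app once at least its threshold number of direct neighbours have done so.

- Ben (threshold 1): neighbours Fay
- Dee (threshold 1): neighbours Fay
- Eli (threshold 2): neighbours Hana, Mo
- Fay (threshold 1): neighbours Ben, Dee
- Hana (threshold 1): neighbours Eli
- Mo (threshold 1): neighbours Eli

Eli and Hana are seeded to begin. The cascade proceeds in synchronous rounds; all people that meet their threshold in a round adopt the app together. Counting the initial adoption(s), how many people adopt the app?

Round 1 — Eli, Hana adopt the app (initial).
Round 2 — checking thresholds:
  Mo: 1 of 1 neighbours ≥ 1, adopts the app.
Round 3 — no new adoptions; cascade stops.

3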